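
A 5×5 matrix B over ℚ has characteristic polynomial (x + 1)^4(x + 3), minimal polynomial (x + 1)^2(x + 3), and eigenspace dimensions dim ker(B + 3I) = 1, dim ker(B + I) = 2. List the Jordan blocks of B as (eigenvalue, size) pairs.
λ = -3: algebraic multiplicity 1 (exponent in χ_B), largest block size 1 (exponent in m_B), 1 block (geometric multiplicity). This forces block sizes [1].
λ = -1: algebraic multiplicity 4 (exponent in χ_B), largest block size 2 (exponent in m_B), 2 blocks (geometric multiplicity). These force block sizes [2, 2].

Jordan blocks: (-3, 1), (-1, 2), (-1, 2)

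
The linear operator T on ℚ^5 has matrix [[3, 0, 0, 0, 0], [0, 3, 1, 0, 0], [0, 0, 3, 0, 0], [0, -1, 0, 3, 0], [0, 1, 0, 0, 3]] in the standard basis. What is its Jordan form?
The characteristic polynomial is det(xI - A) = (x - 3)^5, so the eigenvalues are 3 (algebraic multiplicity 5).

For λ = 3: rank(A - 3I) = 2, rank((A - 3I)^2) = 1, rank((A - 3I)^3) = 0. The eigenspace has dimension 5 - 2 = 3, so there are 3 Jordan blocks; the rank sequence gives block sizes [3, 1, 1].

Assembling the blocks gives the Jordan form J above.

J = [[3, 1, 0, 0, 0], [0, 3, 1, 0, 0], [0, 0, 3, 0, 0], [0, 0, 0, 3, 0], [0, 0, 0, 0, 3]]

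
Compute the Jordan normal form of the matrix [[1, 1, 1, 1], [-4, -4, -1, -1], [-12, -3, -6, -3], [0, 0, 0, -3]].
The characteristic polynomial is det(xI - A) = (x + 3)^4, so the eigenvalues are -3 (algebraic multiplicity 4).

For λ = -3: rank(A + 3I) = 1, rank((A + 3I)^2) = 0. The eigenspace has dimension 4 - 1 = 3, so there are 3 Jordan blocks; the rank sequence gives block sizes [2, 1, 1].

Assembling the blocks gives the Jordan form J above.

J = [[-3, 1, 0, 0], [0, -3, 0, 0], [0, 0, -3, 0], [0, 0, 0, -3]]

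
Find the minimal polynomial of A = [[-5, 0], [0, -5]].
The characteristic polynomial factors as (x + 5)^2. The minimal polynomial is ∏(x - λ)^{k_λ} where k_λ is the size of the largest Jordan block at λ.

For λ = -5: rank(A + 5I) = 0, and the largest Jordan block has size 1 (the smallest k with rank((A + 5I)^k) = rank((A + 5I)^(k+1))).

So m_A(x) = x + 5.

m_A(x) = x + 5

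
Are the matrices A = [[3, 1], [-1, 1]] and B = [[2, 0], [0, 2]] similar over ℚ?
No.

Both have characteristic polynomial (x - 2)^2, but the minimal polynomial of A is (x - 2)^2 while the minimal polynomial of B is x - 2. The minimal polynomial is a similarity invariant, so A and B are not similar.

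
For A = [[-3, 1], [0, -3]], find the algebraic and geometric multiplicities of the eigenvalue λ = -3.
The characteristic polynomial is (x + 3)^2, so the factor x + 3 appears with exponent 2: the algebraic multiplicity is 2.

rank(A + 3I) = 1, so the eigenspace has dimension 2 - 1 = 1: the geometric multiplicity is 1.

Since 1 < 2, A is not diagonalizable.

algebraic multiplicity 2, geometric multiplicity 1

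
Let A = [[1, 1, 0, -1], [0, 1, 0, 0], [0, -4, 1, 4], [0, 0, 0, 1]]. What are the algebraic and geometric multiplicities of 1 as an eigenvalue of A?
algebraic multiplicity 4, geometric multiplicity 3

The characteristic polynomial is (x - 1)^4, so the factor x - 1 appears with exponent 4: the algebraic multiplicity is 4.

rank(A - I) = 1, so the eigenspace has dimension 4 - 1 = 3: the geometric multiplicity is 3.

Since 3 < 4, A is not diagonalizable.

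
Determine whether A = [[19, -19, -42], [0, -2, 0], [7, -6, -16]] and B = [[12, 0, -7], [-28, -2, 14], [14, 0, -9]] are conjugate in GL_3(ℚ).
Both have characteristic polynomial (x - 5)(x + 2)^2, but the minimal polynomial of A is (x - 5)(x + 2)^2 while the minimal polynomial of B is (x - 5)(x + 2). The minimal polynomial is a similarity invariant, so A and B are not similar.

No.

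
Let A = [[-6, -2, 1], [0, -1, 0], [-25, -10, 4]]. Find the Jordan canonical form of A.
The characteristic polynomial is det(xI - A) = (x + 1)^3, so the eigenvalues are -1 (algebraic multiplicity 3).

For λ = -1: rank(A + I) = 1, rank((A + I)^2) = 0. The eigenspace has dimension 3 - 1 = 2, so there are 2 Jordan blocks; the rank sequence gives block sizes [2, 1].

Assembling the blocks gives the Jordan form J above.

J = [[-1, 1, 0], [0, -1, 0], [0, 0, -1]]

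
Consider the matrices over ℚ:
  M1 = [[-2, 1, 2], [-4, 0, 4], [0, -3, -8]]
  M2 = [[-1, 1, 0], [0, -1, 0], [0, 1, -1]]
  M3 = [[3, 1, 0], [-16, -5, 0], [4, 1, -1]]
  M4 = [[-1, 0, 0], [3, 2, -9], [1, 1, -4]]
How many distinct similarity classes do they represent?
Characteristic polynomials: χ_{M1} = (x + 2)(x + 4)^2, χ_{M2} = (x + 1)^3, χ_{M3} = (x + 1)^3, χ_{M4} = (x + 1)^3.

{M1}: invariant factors (x + 2)(x + 4)^2.

{M2, M3, M4}: invariant factors x + 1, (x + 1)^2.

Matrices are similar if and only if their invariant-factor lists agree; the partition into similarity classes is {M1}, {M2, M3, M4}.

2 classes: {M1}, {M2, M3, M4}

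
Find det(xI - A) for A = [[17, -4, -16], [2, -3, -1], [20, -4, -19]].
xI - A = [[x - 17, 4, 16], [-2, x + 3, 1], [-20, 4, x + 19]].

Expanding det(xI - A) along the first row:
det(xI - A) = + (x - 17)·det([[x + 3, 1], [4, x + 19]]) - (4)·det([[-2, 1], [-20, x + 19]]) + (16)·det([[-2, x + 3], [-20, 4]]).

Evaluating gives χ_A(x) = x^3 + 5x^2 + 7x + 3 = (x + 1)^2(x + 3).

χ_A(x) = (x + 1)^2(x + 3)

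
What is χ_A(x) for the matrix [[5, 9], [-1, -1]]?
xI - A = [[x - 5, -9], [1, x + 1]].

Expanding det(xI - A) along the first row:
det(xI - A) = + (x - 5)·det([[x + 1]]) - (-9)·det([[1]]).

Evaluating gives χ_A(x) = x^2 - 4x + 4 = (x - 2)^2.

χ_A(x) = (x - 2)^2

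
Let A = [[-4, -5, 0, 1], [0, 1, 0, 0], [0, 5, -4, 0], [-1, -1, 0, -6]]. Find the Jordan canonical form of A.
The characteristic polynomial is det(xI - A) = (x - 1)(x + 4)(x + 5)^2, so the eigenvalues are -5 (algebraic multiplicity 2), -4 (algebraic multiplicity 1), 1 (algebraic multiplicity 1).

For λ = -5: rank(A + 5I) = 3, rank((A + 5I)^2) = 2. The eigenspace has dimension 4 - 3 = 1, so there is 1 Jordan block; the rank sequence gives block sizes [2].

For λ = -4: algebraic multiplicity 1 gives one 1×1 block.

For λ = 1: algebraic multiplicity 1 gives one 1×1 block.

Assembling the blocks gives the Jordan form J above.

J = [[-5, 1, 0, 0], [0, -5, 0, 0], [0, 0, -4, 0], [0, 0, 0, 1]]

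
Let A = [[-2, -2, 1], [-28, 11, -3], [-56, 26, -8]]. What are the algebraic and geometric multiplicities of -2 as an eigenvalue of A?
algebraic multiplicity 2, geometric multiplicity 1

The characteristic polynomial is (x - 5)(x + 2)^2, so the factor x + 2 appears with exponent 2: the algebraic multiplicity is 2.

rank(A + 2I) = 2, so the eigenspace has dimension 3 - 2 = 1: the geometric multiplicity is 1.

Since 1 < 2, A is not diagonalizable.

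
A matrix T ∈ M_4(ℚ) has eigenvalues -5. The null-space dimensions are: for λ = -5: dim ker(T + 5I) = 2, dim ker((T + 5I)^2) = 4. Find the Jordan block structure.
Jordan blocks: (-5, 2), (-5, 2)

λ = -5: successive nullity increments [2, 2] count blocks of size ≥ k; block sizes are [2, 2].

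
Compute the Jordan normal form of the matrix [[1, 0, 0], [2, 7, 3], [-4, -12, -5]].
J = [[1, 1, 0], [0, 1, 0], [0, 0, 1]]

The characteristic polynomial is det(xI - A) = (x - 1)^3, so the eigenvalues are 1 (algebraic multiplicity 3).

For λ = 1: rank(A - I) = 1, rank((A - I)^2) = 0. The eigenspace has dimension 3 - 1 = 2, so there are 2 Jordan blocks; the rank sequence gives block sizes [2, 1].

Assembling the blocks gives the Jordan form J above.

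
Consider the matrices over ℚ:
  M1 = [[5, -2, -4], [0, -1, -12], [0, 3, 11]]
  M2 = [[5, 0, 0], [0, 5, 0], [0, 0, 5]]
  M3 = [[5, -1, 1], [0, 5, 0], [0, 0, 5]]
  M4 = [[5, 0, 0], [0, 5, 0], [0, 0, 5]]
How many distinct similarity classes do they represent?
Characteristic polynomials: χ_{M1} = (x - 5)^3, χ_{M2} = (x - 5)^3, χ_{M3} = (x - 5)^3, χ_{M4} = (x - 5)^3.

{M1, M3}: invariant factors x - 5, (x - 5)^2.

{M2, M4}: invariant factors x - 5, x - 5, x - 5.

Matrices are similar if and only if their invariant-factor lists agree; the partition into similarity classes is {M1, M3}, {M2, M4}.

2 classes: {M1, M3}, {M2, M4}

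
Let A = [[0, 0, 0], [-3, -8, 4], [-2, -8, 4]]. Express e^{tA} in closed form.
e^{tA} = [[1, 0, 0], [t - 1 + e^{-4*t}, -1 + 2*e^{-4*t}, 1 - e^{-4*t}], [2*t - 1 + e^{-4*t}, -2 + 2*e^{-4*t}, 2 - e^{-4*t}]]

A has Jordan form J = [[-4, 0, 0], [0, 0, 1], [0, 0, 0]] with A = PJP^{-1}, so e^{tA} = P e^{tJ} P^{-1}.

For a Jordan block J_k(λ), e^{tJ_k(λ)} = e^{λt} · (I + tN + t^2 N^2/2! + ... + t^{k-1} N^{k-1}/(k-1)!) where N is the nilpotent superdiagonal part.

Assembling the blocks and conjugating back gives the entries of e^{tA} as shown above.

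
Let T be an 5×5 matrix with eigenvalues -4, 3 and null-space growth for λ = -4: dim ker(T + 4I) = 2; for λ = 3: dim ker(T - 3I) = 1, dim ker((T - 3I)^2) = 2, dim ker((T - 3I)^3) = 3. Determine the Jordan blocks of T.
Jordan blocks: (-4, 1), (-4, 1), (3, 3)

λ = -4: successive nullity increments [2] count blocks of size ≥ k; block sizes are [1, 1].
λ = 3: successive nullity increments [1, 1, 1] count blocks of size ≥ k; block sizes are [3].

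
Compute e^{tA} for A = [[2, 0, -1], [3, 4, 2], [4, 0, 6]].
A has Jordan form J = [[4, 1, 0], [0, 4, 1], [0, 0, 4]] with A = PJP^{-1}, so e^{tA} = P e^{tJ} P^{-1}.

For a Jordan block J_k(λ), e^{tJ_k(λ)} = e^{λt} · (I + tN + t^2 N^2/2! + ... + t^{k-1} N^{k-1}/(k-1)!) where N is the nilpotent superdiagonal part.

Assembling the blocks and conjugating back gives the entries of e^{tA} as shown above.

e^{tA} = [[(1 - 2*t)*e^{4*t}, 0, -t*e^{4*t}], [t*(t + 3)*e^{4*t}, e^{4*t}, t*(t + 4)*e^{4*t}/2], [4*t*e^{4*t}, 0, (2*t + 1)*e^{4*t}]]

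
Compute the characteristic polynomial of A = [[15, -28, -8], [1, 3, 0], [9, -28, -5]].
xI - A = [[x - 15, 28, 8], [-1, x - 3, 0], [-9, 28, x + 5]].

Expanding det(xI - A) along the first row:
det(xI - A) = + (x - 15)·det([[x - 3, 0], [28, x + 5]]) - (28)·det([[-1, 0], [-9, x + 5]]) + (8)·det([[-1, x - 3], [-9, 28]]).

Evaluating gives χ_A(x) = x^3 - 13x^2 + 55x - 75 = (x - 5)^2(x - 3).

χ_A(x) = (x - 5)^2(x - 3)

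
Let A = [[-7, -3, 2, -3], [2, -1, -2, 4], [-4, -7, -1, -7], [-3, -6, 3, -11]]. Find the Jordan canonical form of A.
The characteristic polynomial is det(xI - A) = (x + 5)^4, so the eigenvalues are -5 (algebraic multiplicity 4).

For λ = -5: rank(A + 5I) = 2, rank((A + 5I)^2) = 1, rank((A + 5I)^3) = 0. The eigenspace has dimension 4 - 2 = 2, so there are 2 Jordan blocks; the rank sequence gives block sizes [3, 1].

Assembling the blocks gives the Jordan form J above.

J = [[-5, 1, 0, 0], [0, -5, 1, 0], [0, 0, -5, 0], [0, 0, 0, -5]]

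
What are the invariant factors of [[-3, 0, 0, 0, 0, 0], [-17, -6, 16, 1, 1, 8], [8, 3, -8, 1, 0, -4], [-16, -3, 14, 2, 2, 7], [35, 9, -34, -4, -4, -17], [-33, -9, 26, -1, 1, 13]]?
The Jordan structure of A has elementary divisors (x + 3), (x + 3), x^3, x. Arranging the block sizes at each eigenvalue in decreasing order and taking row products gives the invariant factors.

Invariant factors (smallest first, each dividing the next): x(x + 3), x^3(x + 3).

Check: the last factor x^3(x + 3) is the minimal polynomial, and the product x^4(x + 3)^2 is the characteristic polynomial.

x(x + 3), x^3(x + 3)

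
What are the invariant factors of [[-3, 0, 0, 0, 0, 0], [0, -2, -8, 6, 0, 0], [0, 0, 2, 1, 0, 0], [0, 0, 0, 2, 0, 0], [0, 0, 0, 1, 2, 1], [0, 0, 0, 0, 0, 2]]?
(x - 2)^2, (x - 2)^2(x + 2)(x + 3)

The Jordan structure of A has elementary divisors (x + 3), (x + 2), (x - 2)^2, (x - 2)^2. Arranging the block sizes at each eigenvalue in decreasing order and taking row products gives the invariant factors.

Invariant factors (smallest first, each dividing the next): (x - 2)^2, (x - 2)^2(x + 2)(x + 3).

Check: the last factor (x - 2)^2(x + 2)(x + 3) is the minimal polynomial, and the product (x - 2)^4(x + 2)(x + 3) is the characteristic polynomial.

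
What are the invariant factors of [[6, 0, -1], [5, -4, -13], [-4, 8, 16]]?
(x - 6)^3

The Jordan structure of A has elementary divisors (x - 6)^3. Arranging the block sizes at each eigenvalue in decreasing order and taking row products gives the invariant factors.

Invariant factors (smallest first, each dividing the next): (x - 6)^3.

Check: the last factor (x - 6)^3 is the minimal polynomial, and the product (x - 6)^3 is the characteristic polynomial.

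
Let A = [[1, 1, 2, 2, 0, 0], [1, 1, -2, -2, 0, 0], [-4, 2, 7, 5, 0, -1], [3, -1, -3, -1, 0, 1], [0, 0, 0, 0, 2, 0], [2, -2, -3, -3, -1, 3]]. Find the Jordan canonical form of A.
J = [[2, 1, 0, 0, 0, 0], [0, 2, 0, 0, 0, 0], [0, 0, 2, 1, 0, 0], [0, 0, 0, 2, 0, 0], [0, 0, 0, 0, 2, 0], [0, 0, 0, 0, 0, 3]]

The characteristic polynomial is det(xI - A) = (x - 3)(x - 2)^5, so the eigenvalues are 2 (algebraic multiplicity 5), 3 (algebraic multiplicity 1).

For λ = 2: rank(A - 2I) = 3, rank((A - 2I)^2) = 1. The eigenspace has dimension 6 - 3 = 3, so there are 3 Jordan blocks; the rank sequence gives block sizes [2, 2, 1].

For λ = 3: algebraic multiplicity 1 gives one 1×1 block.

Assembling the blocks gives the Jordan form J above.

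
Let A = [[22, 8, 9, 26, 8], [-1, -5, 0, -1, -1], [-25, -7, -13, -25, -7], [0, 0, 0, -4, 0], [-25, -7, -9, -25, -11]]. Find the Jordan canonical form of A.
The characteristic polynomial is det(xI - A) = (x - 5)(x + 4)^4, so the eigenvalues are -4 (algebraic multiplicity 4), 5 (algebraic multiplicity 1).

For λ = -4: rank(A + 4I) = 2, rank((A + 4I)^2) = 1. The eigenspace has dimension 5 - 2 = 3, so there are 3 Jordan blocks; the rank sequence gives block sizes [2, 1, 1].

For λ = 5: algebraic multiplicity 1 gives one 1×1 block.

Assembling the blocks gives the Jordan form J above.

J = [[-4, 1, 0, 0, 0], [0, -4, 0, 0, 0], [0, 0, -4, 0, 0], [0, 0, 0, -4, 0], [0, 0, 0, 0, 5]]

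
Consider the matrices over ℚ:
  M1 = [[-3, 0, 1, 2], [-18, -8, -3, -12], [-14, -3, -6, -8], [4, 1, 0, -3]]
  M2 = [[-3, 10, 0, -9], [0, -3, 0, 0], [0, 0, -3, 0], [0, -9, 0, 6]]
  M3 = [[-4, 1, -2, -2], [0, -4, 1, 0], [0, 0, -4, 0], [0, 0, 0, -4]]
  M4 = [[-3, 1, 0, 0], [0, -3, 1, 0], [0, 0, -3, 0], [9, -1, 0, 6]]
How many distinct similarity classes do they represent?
4 classes: {M1}, {M2}, {M3}, {M4}

Characteristic polynomials: χ_{M1} = (x + 5)^4, χ_{M2} = (x - 6)(x + 3)^3, χ_{M3} = (x + 4)^4, χ_{M4} = (x - 6)(x + 3)^3.

{M1}: invariant factors x + 5, (x + 5)^3.

{M2}: invariant factors x + 3, (x - 6)(x + 3)^2.

{M3}: invariant factors x + 4, (x + 4)^3.

{M4}: invariant factors (x - 6)(x + 3)^3.

Matrices are similar if and only if their invariant-factor lists agree; the partition into similarity classes is {M1}, {M2}, {M3}, {M4}.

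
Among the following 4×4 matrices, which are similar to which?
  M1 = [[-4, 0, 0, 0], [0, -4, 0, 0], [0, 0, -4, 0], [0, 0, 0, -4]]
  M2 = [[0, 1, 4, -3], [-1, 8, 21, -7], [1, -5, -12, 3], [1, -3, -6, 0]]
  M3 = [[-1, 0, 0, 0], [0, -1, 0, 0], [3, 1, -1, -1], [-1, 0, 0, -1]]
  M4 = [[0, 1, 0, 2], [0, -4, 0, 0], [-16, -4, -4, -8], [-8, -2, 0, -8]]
Characteristic polynomials: χ_{M1} = (x + 4)^4, χ_{M2} = (x + 1)^4, χ_{M3} = (x + 1)^4, χ_{M4} = (x + 4)^4.

{M1}: invariant factors x + 4, x + 4, x + 4, x + 4.

{M2, M3}: invariant factors x + 1, (x + 1)^3.

{M4}: invariant factors x + 4, x + 4, (x + 4)^2.

Matrices are similar if and only if their invariant-factor lists agree; the partition into similarity classes is {M1}, {M2, M3}, {M4}.

3 classes: {M1}, {M2, M3}, {M4}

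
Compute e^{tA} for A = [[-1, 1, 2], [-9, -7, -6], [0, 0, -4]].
e^{tA} = [[(3*t + 1)*e^{-4*t}, t*e^{-4*t}, 2*t*e^{-4*t}], [-9*t*e^{-4*t}, (1 - 3*t)*e^{-4*t}, -6*t*e^{-4*t}], [0, 0, e^{-4*t}]]

A has Jordan form J = [[-4, 1, 0], [0, -4, 0], [0, 0, -4]] with A = PJP^{-1}, so e^{tA} = P e^{tJ} P^{-1}.

For a Jordan block J_k(λ), e^{tJ_k(λ)} = e^{λt} · (I + tN + t^2 N^2/2! + ... + t^{k-1} N^{k-1}/(k-1)!) where N is the nilpotent superdiagonal part.

Assembling the blocks and conjugating back gives the entries of e^{tA} as shown above.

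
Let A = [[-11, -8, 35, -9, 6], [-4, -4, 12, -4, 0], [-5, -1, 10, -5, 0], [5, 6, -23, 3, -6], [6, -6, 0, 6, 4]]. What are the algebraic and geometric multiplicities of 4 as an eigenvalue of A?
algebraic multiplicity 2, geometric multiplicity 2

The characteristic polynomial is (x - 4)^2(x + 2)^3, so the factor x - 4 appears with exponent 2: the algebraic multiplicity is 2.

rank(A - 4I) = 3, so the eigenspace has dimension 5 - 3 = 2: the geometric multiplicity is 2.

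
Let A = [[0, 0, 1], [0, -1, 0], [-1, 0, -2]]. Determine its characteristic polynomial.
xI - A = [[x, 0, -1], [0, x + 1, 0], [1, 0, x + 2]].

Expanding det(xI - A) along the first row:
det(xI - A) = + (x)·det([[x + 1, 0], [0, x + 2]]) - (0)·det([[0, 0], [1, x + 2]]) + (-1)·det([[0, x + 1], [1, 0]]).

Evaluating gives χ_A(x) = x^3 + 3x^2 + 3x + 1 = (x + 1)^3.

χ_A(x) = (x + 1)^3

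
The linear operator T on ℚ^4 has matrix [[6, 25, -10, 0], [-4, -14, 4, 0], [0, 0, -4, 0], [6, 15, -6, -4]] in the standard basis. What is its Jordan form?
J = [[-4, 1, 0, 0], [0, -4, 0, 0], [0, 0, -4, 0], [0, 0, 0, -4]]

The characteristic polynomial is det(xI - A) = (x + 4)^4, so the eigenvalues are -4 (algebraic multiplicity 4).

For λ = -4: rank(A + 4I) = 1, rank((A + 4I)^2) = 0. The eigenspace has dimension 4 - 1 = 3, so there are 3 Jordan blocks; the rank sequence gives block sizes [2, 1, 1].

Assembling the blocks gives the Jordan form J above.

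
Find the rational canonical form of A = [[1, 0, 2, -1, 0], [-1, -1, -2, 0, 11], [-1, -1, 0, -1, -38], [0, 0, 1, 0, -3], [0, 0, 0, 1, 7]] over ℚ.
R = [[0, 0, 0, 0, 36], [1, 0, 0, 0, 0], [0, 1, 0, 0, -39], [0, 0, 1, 0, -3], [0, 0, 0, 1, 7]]

The invariant factors of A (the non-unit diagonal entries of the Smith normal form of xI - A over ℚ[x]) are (x - 1)(x^2 - 3x - 6)^2, each dividing the next. The characteristic polynomial is their product, (x - 1)(x^2 - 3x - 6)^2.

The rational canonical form is the block-diagonal matrix of companion matrices C(f_i):
R = [[0, 0, 0, 0, 36], [1, 0, 0, 0, 0], [0, 1, 0, 0, -39], [0, 0, 1, 0, -3], [0, 0, 0, 1, 7]].

Note the characteristic polynomial does not split into linear factors over ℚ, so A has no Jordan form over ℚ; the rational canonical form exists over any field.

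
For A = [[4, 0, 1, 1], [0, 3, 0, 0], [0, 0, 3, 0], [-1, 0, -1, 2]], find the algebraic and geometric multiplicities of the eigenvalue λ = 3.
algebraic multiplicity 4, geometric multiplicity 3

The characteristic polynomial is (x - 3)^4, so the factor x - 3 appears with exponent 4: the algebraic multiplicity is 4.

rank(A - 3I) = 1, so the eigenspace has dimension 4 - 1 = 3: the geometric multiplicity is 3.

Since 3 < 4, A is not diagonalizable.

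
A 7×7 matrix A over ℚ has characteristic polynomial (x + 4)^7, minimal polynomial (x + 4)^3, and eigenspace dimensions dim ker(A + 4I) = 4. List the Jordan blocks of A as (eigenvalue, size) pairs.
λ = -4: algebraic multiplicity 7 (exponent in χ_A), largest block size 3 (exponent in m_A), 4 blocks (geometric multiplicity). These force block sizes [3, 2, 1, 1].

Jordan blocks: (-4, 3), (-4, 2), (-4, 1), (-4, 1)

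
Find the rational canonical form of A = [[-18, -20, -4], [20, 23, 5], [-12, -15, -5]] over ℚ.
R = [[-2, 0, 0], [0, 0, 8], [0, 1, 2]]

The invariant factors of A (the non-unit diagonal entries of the Smith normal form of xI - A over ℚ[x]) are x + 2, (x - 4)(x + 2), each dividing the next. The characteristic polynomial is their product, (x - 4)(x + 2)^2.

The rational canonical form is the block-diagonal matrix of companion matrices C(f_i):
R = [[-2, 0, 0], [0, 0, 8], [0, 1, 2]].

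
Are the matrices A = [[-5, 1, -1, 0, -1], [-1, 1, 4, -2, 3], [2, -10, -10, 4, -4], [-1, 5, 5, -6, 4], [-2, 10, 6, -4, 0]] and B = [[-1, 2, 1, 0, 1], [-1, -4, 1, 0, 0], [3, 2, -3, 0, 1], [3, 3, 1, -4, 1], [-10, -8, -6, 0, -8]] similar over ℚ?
Two matrices over a field are similar if and only if they have the same invariant factors.

Both A and B have characteristic polynomial (x + 4)^5 and minimal polynomial (x + 4)^3. Computing further, both have invariant factors (x + 4)^2, (x + 4)^3. Hence A and B are similar.

Yes.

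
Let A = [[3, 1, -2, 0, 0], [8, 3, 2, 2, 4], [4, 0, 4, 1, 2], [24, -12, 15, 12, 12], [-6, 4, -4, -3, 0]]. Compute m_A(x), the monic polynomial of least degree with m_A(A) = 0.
The characteristic polynomial factors as (x - 6)(x - 5)^2(x - 3)^2. The minimal polynomial is ∏(x - λ)^{k_λ} where k_λ is the size of the largest Jordan block at λ.

For λ = 3: rank(A - 3I) = 4, and the largest Jordan block has size 2 (the smallest k with rank((A - 3I)^k) = rank((A - 3I)^(k+1))).
For λ = 5: rank(A - 5I) = 4, and the largest Jordan block has size 2 (the smallest k with rank((A - 5I)^k) = rank((A - 5I)^(k+1))).
For λ = 6: rank(A - 6I) = 4, and the largest Jordan block has size 1 (the smallest k with rank((A - 6I)^k) = rank((A - 6I)^(k+1))).

So m_A(x) = (x - 6)(x - 5)^2(x - 3)^2.

m_A(x) = (x - 6)(x - 5)^2(x - 3)^2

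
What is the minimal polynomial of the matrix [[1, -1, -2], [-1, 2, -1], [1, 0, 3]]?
m_A(x) = (x - 2)^3

The characteristic polynomial factors as (x - 2)^3. The minimal polynomial is ∏(x - λ)^{k_λ} where k_λ is the size of the largest Jordan block at λ.

For λ = 2: rank(A - 2I) = 2, and the largest Jordan block has size 3 (the smallest k with rank((A - 2I)^k) = rank((A - 2I)^(k+1))).

So m_A(x) = (x - 2)^3.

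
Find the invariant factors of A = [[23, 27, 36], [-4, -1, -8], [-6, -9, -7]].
x - 5, (x - 5)^2

The Jordan structure of A has elementary divisors (x - 5)^2, (x - 5). Arranging the block sizes at each eigenvalue in decreasing order and taking row products gives the invariant factors.

Invariant factors (smallest first, each dividing the next): x - 5, (x - 5)^2.

Check: the last factor (x - 5)^2 is the minimal polynomial, and the product (x - 5)^3 is the characteristic polynomial.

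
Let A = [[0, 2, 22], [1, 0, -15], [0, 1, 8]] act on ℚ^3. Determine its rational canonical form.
The invariant factors of A (the non-unit diagonal entries of the Smith normal form of xI - A over ℚ[x]) are (x - 6)(x - 1)^2, each dividing the next. The characteristic polynomial is their product, (x - 6)(x - 1)^2.

The rational canonical form is the block-diagonal matrix of companion matrices C(f_i):
R = [[0, 0, 6], [1, 0, -13], [0, 1, 8]].

R = [[0, 0, 6], [1, 0, -13], [0, 1, 8]]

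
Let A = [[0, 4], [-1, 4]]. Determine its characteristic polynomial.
xI - A = [[x, -4], [1, x - 4]].

Expanding det(xI - A) along the first row:
det(xI - A) = + (x)·det([[x - 4]]) - (-4)·det([[1]]).

Evaluating gives χ_A(x) = x^2 - 4x + 4 = (x - 2)^2.

χ_A(x) = (x - 2)^2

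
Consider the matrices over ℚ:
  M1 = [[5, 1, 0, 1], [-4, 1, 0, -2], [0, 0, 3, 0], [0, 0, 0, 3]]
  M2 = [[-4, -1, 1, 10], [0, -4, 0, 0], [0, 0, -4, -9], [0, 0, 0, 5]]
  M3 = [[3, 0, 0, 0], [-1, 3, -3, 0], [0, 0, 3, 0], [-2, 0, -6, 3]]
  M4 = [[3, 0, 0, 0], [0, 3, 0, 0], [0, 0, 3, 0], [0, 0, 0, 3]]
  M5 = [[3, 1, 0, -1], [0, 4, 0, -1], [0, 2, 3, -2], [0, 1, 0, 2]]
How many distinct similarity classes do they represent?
3 classes: {M1, M3, M5}, {M2}, {M4}

Characteristic polynomials: χ_{M1} = (x - 3)^4, χ_{M2} = (x - 5)(x + 4)^3, χ_{M3} = (x - 3)^4, χ_{M4} = (x - 3)^4, χ_{M5} = (x - 3)^4.

{M1, M3, M5}: invariant factors x - 3, x - 3, (x - 3)^2.

{M2}: invariant factors x + 4, (x - 5)(x + 4)^2.

{M4}: invariant factors x - 3, x - 3, x - 3, x - 3.

Matrices are similar if and only if their invariant-factor lists agree; the partition into similarity classes is {M1, M3, M5}, {M2}, {M4}.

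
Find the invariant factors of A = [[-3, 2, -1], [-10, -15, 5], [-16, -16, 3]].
The Jordan structure of A has elementary divisors (x + 5)^2, (x + 5). Arranging the block sizes at each eigenvalue in decreasing order and taking row products gives the invariant factors.

Invariant factors (smallest first, each dividing the next): x + 5, (x + 5)^2.

Check: the last factor (x + 5)^2 is the minimal polynomial, and the product (x + 5)^3 is the characteristic polynomial.

x + 5, (x + 5)^2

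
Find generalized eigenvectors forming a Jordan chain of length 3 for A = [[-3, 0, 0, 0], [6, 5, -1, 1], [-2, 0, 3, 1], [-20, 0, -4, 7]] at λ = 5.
We seek v_1 ∈ ker((A - 5I)^3) \ ker((A - 5I)^2), then set v_{i+1} = (A - 5I) v_i.

One such chain is v_1 = [[0, -1, -1, -1]]^T, v_2 = [[0, 0, 1, 2]]^T, v_3 = [[0, 1, 0, 0]]^T. Check: (A - 5I) v_3 = [[0, 0, 0, 0]]^T = 0.

v_1 = [[0, -1, -1, -1]]^T, v_2 = [[0, 0, 1, 2]]^T, v_3 = [[0, 1, 0, 0]]^T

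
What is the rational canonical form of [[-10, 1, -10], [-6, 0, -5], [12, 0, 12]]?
R = [[0, 0, 12], [1, 0, -6], [0, 1, 2]]

The invariant factors of A (the non-unit diagonal entries of the Smith normal form of xI - A over ℚ[x]) are (x - 2)(x^2 + 6), each dividing the next. The characteristic polynomial is their product, (x - 2)(x^2 + 6).

The rational canonical form is the block-diagonal matrix of companion matrices C(f_i):
R = [[0, 0, 12], [1, 0, -6], [0, 1, 2]].

Note the characteristic polynomial does not split into linear factors over ℚ, so A has no Jordan form over ℚ; the rational canonical form exists over any field.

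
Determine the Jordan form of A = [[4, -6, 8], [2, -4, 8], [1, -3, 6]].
J = [[2, 1, 0], [0, 2, 0], [0, 0, 2]]

The characteristic polynomial is det(xI - A) = (x - 2)^3, so the eigenvalues are 2 (algebraic multiplicity 3).

For λ = 2: rank(A - 2I) = 1, rank((A - 2I)^2) = 0. The eigenspace has dimension 3 - 1 = 2, so there are 2 Jordan blocks; the rank sequence gives block sizes [2, 1].

Assembling the blocks gives the Jordan form J above.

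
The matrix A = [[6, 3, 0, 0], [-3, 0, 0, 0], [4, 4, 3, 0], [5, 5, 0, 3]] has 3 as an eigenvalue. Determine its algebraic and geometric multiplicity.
algebraic multiplicity 4, geometric multiplicity 3

The characteristic polynomial is (x - 3)^4, so the factor x - 3 appears with exponent 4: the algebraic multiplicity is 4.

rank(A - 3I) = 1, so the eigenspace has dimension 4 - 1 = 3: the geometric multiplicity is 3.

Since 3 < 4, A is not diagonalizable.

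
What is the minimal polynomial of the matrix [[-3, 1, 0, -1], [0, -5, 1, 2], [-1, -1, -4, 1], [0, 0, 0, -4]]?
The characteristic polynomial factors as (x + 4)^4. The minimal polynomial is ∏(x - λ)^{k_λ} where k_λ is the size of the largest Jordan block at λ.

For λ = -4: rank(A + 4I) = 2, and the largest Jordan block has size 3 (the smallest k with rank((A + 4I)^k) = rank((A + 4I)^(k+1))).

So m_A(x) = (x + 4)^3.

m_A(x) = (x + 4)^3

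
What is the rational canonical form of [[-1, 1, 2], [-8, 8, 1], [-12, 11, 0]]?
The invariant factors of A (the non-unit diagonal entries of the Smith normal form of xI - A over ℚ[x]) are (x - 5)(x^2 - 2x + 3), each dividing the next. The characteristic polynomial is their product, (x - 5)(x^2 - 2x + 3).

The rational canonical form is the block-diagonal matrix of companion matrices C(f_i):
R = [[0, 0, 15], [1, 0, -13], [0, 1, 7]].

Note the characteristic polynomial does not split into linear factors over ℚ, so A has no Jordan form over ℚ; the rational canonical form exists over any field.

R = [[0, 0, 15], [1, 0, -13], [0, 1, 7]]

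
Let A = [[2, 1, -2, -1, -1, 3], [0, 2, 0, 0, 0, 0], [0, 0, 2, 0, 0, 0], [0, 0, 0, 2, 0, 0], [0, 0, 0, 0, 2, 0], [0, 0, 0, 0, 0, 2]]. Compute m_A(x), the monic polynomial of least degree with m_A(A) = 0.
m_A(x) = (x - 2)^2

The characteristic polynomial factors as (x - 2)^6. The minimal polynomial is ∏(x - λ)^{k_λ} where k_λ is the size of the largest Jordan block at λ.

For λ = 2: rank(A - 2I) = 1, and the largest Jordan block has size 2 (the smallest k with rank((A - 2I)^k) = rank((A - 2I)^(k+1))).

So m_A(x) = (x - 2)^2.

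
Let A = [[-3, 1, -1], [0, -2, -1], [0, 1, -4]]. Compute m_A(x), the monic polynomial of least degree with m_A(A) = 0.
The characteristic polynomial factors as (x + 3)^3. The minimal polynomial is ∏(x - λ)^{k_λ} where k_λ is the size of the largest Jordan block at λ.

For λ = -3: rank(A + 3I) = 1, and the largest Jordan block has size 2 (the smallest k with rank((A + 3I)^k) = rank((A + 3I)^(k+1))).

So m_A(x) = (x + 3)^2.

m_A(x) = (x + 3)^2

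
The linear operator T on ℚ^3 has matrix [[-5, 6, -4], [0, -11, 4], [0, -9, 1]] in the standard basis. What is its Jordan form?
J = [[-5, 1, 0], [0, -5, 0], [0, 0, -5]]

The characteristic polynomial is det(xI - A) = (x + 5)^3, so the eigenvalues are -5 (algebraic multiplicity 3).

For λ = -5: rank(A + 5I) = 1, rank((A + 5I)^2) = 0. The eigenspace has dimension 3 - 1 = 2, so there are 2 Jordan blocks; the rank sequence gives block sizes [2, 1].

Assembling the blocks gives the Jordan form J above.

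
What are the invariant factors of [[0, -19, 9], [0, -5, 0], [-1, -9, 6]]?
The Jordan structure of A has elementary divisors (x + 5), (x - 3)^2. Arranging the block sizes at each eigenvalue in decreasing order and taking row products gives the invariant factors.

Invariant factors (smallest first, each dividing the next): (x - 3)^2(x + 5).

Check: the last factor (x - 3)^2(x + 5) is the minimal polynomial, and the product (x - 3)^2(x + 5) is the characteristic polynomial.

(x - 3)^2(x + 5)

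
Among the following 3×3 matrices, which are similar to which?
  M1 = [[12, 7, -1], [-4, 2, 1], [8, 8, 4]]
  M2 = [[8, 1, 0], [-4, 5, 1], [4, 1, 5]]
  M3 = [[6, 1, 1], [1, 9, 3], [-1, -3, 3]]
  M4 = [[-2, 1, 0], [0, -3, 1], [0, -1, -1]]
2 classes: {M1, M2, M3}, {M4}

Characteristic polynomials: χ_{M1} = (x - 6)^3, χ_{M2} = (x - 6)^3, χ_{M3} = (x - 6)^3, χ_{M4} = (x + 2)^3.

{M1, M2, M3}: invariant factors (x - 6)^3.

{M4}: invariant factors (x + 2)^3.

Matrices are similar if and only if their invariant-factor lists agree; the partition into similarity classes is {M1, M2, M3}, {M4}.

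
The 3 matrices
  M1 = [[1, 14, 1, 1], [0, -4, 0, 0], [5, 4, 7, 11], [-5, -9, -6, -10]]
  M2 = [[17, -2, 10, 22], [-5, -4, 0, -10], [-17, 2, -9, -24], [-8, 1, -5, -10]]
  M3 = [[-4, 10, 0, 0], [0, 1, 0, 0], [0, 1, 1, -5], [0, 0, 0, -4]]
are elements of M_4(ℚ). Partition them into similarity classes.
Characteristic polynomials: χ_{M1} = (x - 1)^2(x + 4)^2, χ_{M2} = (x - 1)^2(x + 4)^2, χ_{M3} = (x - 1)^2(x + 4)^2.

{M1, M3}: invariant factors x + 4, (x - 1)^2(x + 4).

{M2}: invariant factors (x - 1)^2(x + 4)^2.

Matrices are similar if and only if their invariant-factor lists agree; the partition into similarity classes is {M1, M3}, {M2}.

2 classes: {M1, M3}, {M2}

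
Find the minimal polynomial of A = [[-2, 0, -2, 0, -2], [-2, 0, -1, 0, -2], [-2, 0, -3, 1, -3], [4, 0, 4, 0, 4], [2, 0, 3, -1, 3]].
The characteristic polynomial factors as x^4(x + 2). The minimal polynomial is ∏(x - λ)^{k_λ} where k_λ is the size of the largest Jordan block at λ.

For λ = -2: rank(A + 2I) = 4, and the largest Jordan block has size 1 (the smallest k with rank((A + 2I)^k) = rank((A + 2I)^(k+1))).
For λ = 0: rank(A) = 3, and the largest Jordan block has size 3 (the smallest k with rank(A^k) = rank(A^(k+1))).

So m_A(x) = x^3(x + 2).

m_A(x) = x^3(x + 2)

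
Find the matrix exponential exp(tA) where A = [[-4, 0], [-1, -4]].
A has Jordan form J = [[-4, 1], [0, -4]] with A = PJP^{-1}, so e^{tA} = P e^{tJ} P^{-1}.

For a Jordan block J_k(λ), e^{tJ_k(λ)} = e^{λt} · (I + tN + t^2 N^2/2! + ... + t^{k-1} N^{k-1}/(k-1)!) where N is the nilpotent superdiagonal part.

Assembling the blocks and conjugating back gives the entries of e^{tA} as shown above.

e^{tA} = [[e^{-4*t}, 0], [-t*e^{-4*t}, e^{-4*t}]]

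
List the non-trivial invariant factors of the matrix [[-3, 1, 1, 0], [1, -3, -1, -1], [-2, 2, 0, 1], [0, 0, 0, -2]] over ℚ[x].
(x + 2)^2, (x + 2)^2

The Jordan structure of A has elementary divisors (x + 2)^2, (x + 2)^2. Arranging the block sizes at each eigenvalue in decreasing order and taking row products gives the invariant factors.

Invariant factors (smallest first, each dividing the next): (x + 2)^2, (x + 2)^2.

Check: the last factor (x + 2)^2 is the minimal polynomial, and the product (x + 2)^4 is the characteristic polynomial.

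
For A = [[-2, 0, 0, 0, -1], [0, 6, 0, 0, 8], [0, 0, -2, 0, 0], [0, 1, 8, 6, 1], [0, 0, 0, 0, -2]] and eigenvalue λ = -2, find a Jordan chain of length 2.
We seek v_1 ∈ ker((A + 2I)^2) \ ker(A + 2I), then set v_{i+1} = (A + 2I) v_i.

One such chain is v_1 = [[1, 1, 0, 0, -1]]^T, v_2 = [[1, 0, 0, 0, 0]]^T. Check: (A + 2I) v_2 = [[0, 0, 0, 0, 0]]^T = 0.

v_1 = [[1, 1, 0, 0, -1]]^T, v_2 = [[1, 0, 0, 0, 0]]^T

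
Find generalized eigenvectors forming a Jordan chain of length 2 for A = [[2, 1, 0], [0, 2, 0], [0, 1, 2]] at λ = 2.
v_1 = [[-2, 1, -1]]^T, v_2 = [[1, 0, 1]]^T

We seek v_1 ∈ ker((A - 2I)^2) \ ker(A - 2I), then set v_{i+1} = (A - 2I) v_i.

One such chain is v_1 = [[-2, 1, -1]]^T, v_2 = [[1, 0, 1]]^T. Check: (A - 2I) v_2 = [[0, 0, 0]]^T = 0.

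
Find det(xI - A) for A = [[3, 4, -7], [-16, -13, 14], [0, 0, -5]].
χ_A(x) = (x + 5)^3

xI - A = [[x - 3, -4, 7], [16, x + 13, -14], [0, 0, x + 5]].

Expanding det(xI - A) along the first row:
det(xI - A) = + (x - 3)·det([[x + 13, -14], [0, x + 5]]) - (-4)·det([[16, -14], [0, x + 5]]) + (7)·det([[16, x + 13], [0, 0]]).

Evaluating gives χ_A(x) = x^3 + 15x^2 + 75x + 125 = (x + 5)^3.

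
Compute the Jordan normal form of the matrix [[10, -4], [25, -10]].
J = [[0, 1], [0, 0]]

The characteristic polynomial is det(xI - A) = x^2, so the eigenvalues are 0 (algebraic multiplicity 2).

For λ = 0: rank(A) = 1, rank(A^2) = 0. The eigenspace has dimension 2 - 1 = 1, so there is 1 Jordan block; the rank sequence gives block sizes [2].

Assembling the blocks gives the Jordan form J above.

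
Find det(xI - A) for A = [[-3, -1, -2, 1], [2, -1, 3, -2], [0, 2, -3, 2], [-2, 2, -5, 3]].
χ_A(x) = (x + 1)^4

xI - A = [[x + 3, 1, 2, -1], [-2, x + 1, -3, 2], [0, -2, x + 3, -2], [2, -2, 5, x - 3]].

Expanding det(xI - A) along the first row:
det(xI - A) = + (x + 3)·det([[x + 1, -3, 2], [-2, x + 3, -2], [-2, 5, x - 3]]) - (1)·det([[-2, -3, 2], [0, x + 3, -2], [2, 5, x - 3]]) + (2)·det([[-2, x + 1, 2], [0, -2, -2], [2, -2, x - 3]]) - (-1)·det([[-2, x + 1, -3], [0, -2, x + 3], [2, -2, 5]]).

Evaluating gives χ_A(x) = x^4 + 4x^3 + 6x^2 + 4x + 1 = (x + 1)^4.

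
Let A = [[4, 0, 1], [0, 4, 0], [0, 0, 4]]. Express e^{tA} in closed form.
e^{tA} = [[e^{4*t}, 0, t*e^{4*t}], [0, e^{4*t}, 0], [0, 0, e^{4*t}]]

A has Jordan form J = [[4, 1, 0], [0, 4, 0], [0, 0, 4]] with A = PJP^{-1}, so e^{tA} = P e^{tJ} P^{-1}.

For a Jordan block J_k(λ), e^{tJ_k(λ)} = e^{λt} · (I + tN + t^2 N^2/2! + ... + t^{k-1} N^{k-1}/(k-1)!) where N is the nilpotent superdiagonal part.

Assembling the blocks and conjugating back gives the entries of e^{tA} as shown above.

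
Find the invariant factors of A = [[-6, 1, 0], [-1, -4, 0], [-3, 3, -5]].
The Jordan structure of A has elementary divisors (x + 5)^2, (x + 5). Arranging the block sizes at each eigenvalue in decreasing order and taking row products gives the invariant factors.

Invariant factors (smallest first, each dividing the next): x + 5, (x + 5)^2.

Check: the last factor (x + 5)^2 is the minimal polynomial, and the product (x + 5)^3 is the characteristic polynomial.

x + 5, (x + 5)^2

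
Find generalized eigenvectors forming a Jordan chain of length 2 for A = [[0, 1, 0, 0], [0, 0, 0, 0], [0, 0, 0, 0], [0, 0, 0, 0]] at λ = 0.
We seek v_1 ∈ ker(A^2) \ ker(A), then set v_{i+1} = A v_i.

One such chain is v_1 = [[0, 1, 0, 0]]^T, v_2 = [[1, 0, 0, 0]]^T. Check: A v_2 = [[0, 0, 0, 0]]^T = 0.

v_1 = [[0, 1, 0, 0]]^T, v_2 = [[1, 0, 0, 0]]^T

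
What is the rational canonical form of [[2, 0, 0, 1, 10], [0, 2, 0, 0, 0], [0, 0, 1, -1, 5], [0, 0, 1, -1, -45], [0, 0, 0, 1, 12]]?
The invariant factors of A (the non-unit diagonal entries of the Smith normal form of xI - A over ℚ[x]) are x - 2, x - 2, (x - 5)^2(x - 2), each dividing the next. The characteristic polynomial is their product, (x - 5)^2(x - 2)^3.

The rational canonical form is the block-diagonal matrix of companion matrices C(f_i):
R = [[2, 0, 0, 0, 0], [0, 2, 0, 0, 0], [0, 0, 0, 0, 50], [0, 0, 1, 0, -45], [0, 0, 0, 1, 12]].

R = [[2, 0, 0, 0, 0], [0, 2, 0, 0, 0], [0, 0, 0, 0, 50], [0, 0, 1, 0, -45], [0, 0, 0, 1, 12]]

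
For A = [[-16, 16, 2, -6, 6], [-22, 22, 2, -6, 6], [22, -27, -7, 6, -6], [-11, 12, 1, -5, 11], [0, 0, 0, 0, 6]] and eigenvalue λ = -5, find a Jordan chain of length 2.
We seek v_1 ∈ ker((A + 5I)^2) \ ker(A + 5I), then set v_{i+1} = (A + 5I) v_i.

One such chain is v_1 = [[0, 0, 1, 0, 0]]^T, v_2 = [[2, 2, -2, 1, 0]]^T. Check: (A + 5I) v_2 = [[0, 0, 0, 0, 0]]^T = 0.

v_1 = [[0, 0, 1, 0, 0]]^T, v_2 = [[2, 2, -2, 1, 0]]^T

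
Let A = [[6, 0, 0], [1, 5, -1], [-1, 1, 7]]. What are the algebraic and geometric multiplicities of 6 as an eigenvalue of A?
algebraic multiplicity 3, geometric multiplicity 2

The characteristic polynomial is (x - 6)^3, so the factor x - 6 appears with exponent 3: the algebraic multiplicity is 3.

rank(A - 6I) = 1, so the eigenspace has dimension 3 - 1 = 2: the geometric multiplicity is 2.

Since 2 < 3, A is not diagonalizable.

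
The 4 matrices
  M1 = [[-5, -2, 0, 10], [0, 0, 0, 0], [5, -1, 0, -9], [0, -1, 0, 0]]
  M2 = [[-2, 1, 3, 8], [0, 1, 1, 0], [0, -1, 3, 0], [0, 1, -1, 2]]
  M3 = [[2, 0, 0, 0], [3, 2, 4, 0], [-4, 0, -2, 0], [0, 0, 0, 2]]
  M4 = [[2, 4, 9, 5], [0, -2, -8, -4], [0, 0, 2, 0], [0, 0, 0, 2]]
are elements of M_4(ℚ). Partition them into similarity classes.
2 classes: {M1}, {M2, M3, M4}

Characteristic polynomials: χ_{M1} = x^3(x + 5), χ_{M2} = (x - 2)^3(x + 2), χ_{M3} = (x - 2)^3(x + 2), χ_{M4} = (x - 2)^3(x + 2).

{M1}: invariant factors x^3(x + 5).

{M2, M3, M4}: invariant factors x - 2, (x - 2)^2(x + 2).

Matrices are similar if and only if their invariant-factor lists agree; the partition into similarity classes is {M1}, {M2, M3, M4}.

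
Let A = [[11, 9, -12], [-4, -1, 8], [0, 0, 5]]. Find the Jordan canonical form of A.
J = [[5, 1, 0], [0, 5, 0], [0, 0, 5]]

The characteristic polynomial is det(xI - A) = (x - 5)^3, so the eigenvalues are 5 (algebraic multiplicity 3).

For λ = 5: rank(A - 5I) = 1, rank((A - 5I)^2) = 0. The eigenspace has dimension 3 - 1 = 2, so there are 2 Jordan blocks; the rank sequence gives block sizes [2, 1].

Assembling the blocks gives the Jordan form J above.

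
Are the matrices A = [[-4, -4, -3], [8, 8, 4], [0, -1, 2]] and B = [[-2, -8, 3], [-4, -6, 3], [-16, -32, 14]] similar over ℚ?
Both have characteristic polynomial (x - 2)^3, but the minimal polynomial of A is (x - 2)^3 while the minimal polynomial of B is (x - 2)^2. The minimal polynomial is a similarity invariant, so A and B are not similar.

No.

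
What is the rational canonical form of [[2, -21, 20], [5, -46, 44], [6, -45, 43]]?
R = [[0, 0, -5], [1, 0, 19], [0, 1, -1]]

The invariant factors of A (the non-unit diagonal entries of the Smith normal form of xI - A over ℚ[x]) are (x + 5)(x^2 - 4x + 1), each dividing the next. The characteristic polynomial is their product, (x + 5)(x^2 - 4x + 1).

The rational canonical form is the block-diagonal matrix of companion matrices C(f_i):
R = [[0, 0, -5], [1, 0, 19], [0, 1, -1]].

Note the characteristic polynomial does not split into linear factors over ℚ, so A has no Jordan form over ℚ; the rational canonical form exists over any field.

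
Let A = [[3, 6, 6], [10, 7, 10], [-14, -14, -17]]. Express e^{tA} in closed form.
A has Jordan form J = [[-3, 0, 0], [0, -3, 0], [0, 0, -1]] with A = PJP^{-1}, so e^{tA} = P e^{tJ} P^{-1}.

For a Jordan block J_k(λ), e^{tJ_k(λ)} = e^{λt} · (I + tN + t^2 N^2/2! + ... + t^{k-1} N^{k-1}/(k-1)!) where N is the nilpotent superdiagonal part.

Assembling the blocks and conjugating back gives the entries of e^{tA} as shown above.

e^{tA} = [[3*e^{-t} - 2*e^{-3*t}, 3*e^{-t} - 3*e^{-3*t}, 3*e^{-t} - 3*e^{-3*t}], [5*e^{-t} - 5*e^{-3*t}, 5*e^{-t} - 4*e^{-3*t}, 5*e^{-t} - 5*e^{-3*t}], [-7*e^{-t} + 7*e^{-3*t}, -7*e^{-t} + 7*e^{-3*t}, -7*e^{-t} + 8*e^{-3*t}]]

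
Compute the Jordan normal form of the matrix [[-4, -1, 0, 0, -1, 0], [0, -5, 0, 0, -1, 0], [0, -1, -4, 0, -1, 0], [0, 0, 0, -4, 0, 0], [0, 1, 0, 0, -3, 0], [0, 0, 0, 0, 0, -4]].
The characteristic polynomial is det(xI - A) = (x + 4)^6, so the eigenvalues are -4 (algebraic multiplicity 6).

For λ = -4: rank(A + 4I) = 1, rank((A + 4I)^2) = 0. The eigenspace has dimension 6 - 1 = 5, so there are 5 Jordan blocks; the rank sequence gives block sizes [2, 1, 1, 1, 1].

Assembling the blocks gives the Jordan form J above.

J = [[-4, 1, 0, 0, 0, 0], [0, -4, 0, 0, 0, 0], [0, 0, -4, 0, 0, 0], [0, 0, 0, -4, 0, 0], [0, 0, 0, 0, -4, 0], [0, 0, 0, 0, 0, -4]]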